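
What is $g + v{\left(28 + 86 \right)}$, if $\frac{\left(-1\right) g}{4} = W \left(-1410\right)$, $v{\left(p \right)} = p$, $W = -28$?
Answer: $-157806$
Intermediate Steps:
$g = -157920$ ($g = - 4 \left(\left(-28\right) \left(-1410\right)\right) = \left(-4\right) 39480 = -157920$)
$g + v{\left(28 + 86 \right)} = -157920 + \left(28 + 86\right) = -157920 + 114 = -157806$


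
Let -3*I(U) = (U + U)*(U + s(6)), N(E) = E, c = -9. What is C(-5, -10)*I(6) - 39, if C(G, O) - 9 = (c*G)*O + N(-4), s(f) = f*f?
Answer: 74721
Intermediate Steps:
s(f) = f**2
C(G, O) = 5 - 9*G*O (C(G, O) = 9 + ((-9*G)*O - 4) = 9 + (-9*G*O - 4) = 9 + (-4 - 9*G*O) = 5 - 9*G*O)
I(U) = -2*U*(36 + U)/3 (I(U) = -(U + U)*(U + 6**2)/3 = -2*U*(U + 36)/3 = -2*U*(36 + U)/3)
C(-5, -10)*I(6) - 39 = (5 - 9*(-5)*(-10))*(-2/3*6*(36 + 6)) - 39 = (5 - 450)*(-2/3*6*42) - 39 = -445*(-168) - 39 = 74760 - 39 = 74721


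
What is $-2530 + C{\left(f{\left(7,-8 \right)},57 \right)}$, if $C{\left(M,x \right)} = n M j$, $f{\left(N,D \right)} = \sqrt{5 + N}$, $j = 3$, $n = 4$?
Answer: $-2530 + 24 \sqrt{3} \approx -2488.4$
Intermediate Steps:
$C{\left(M,x \right)} = 12 M$ ($C{\left(M,x \right)} = 4 M 3 = 12 M$)
$-2530 + C{\left(f{\left(7,-8 \right)},57 \right)} = -2530 + 12 \sqrt{5 + 7} = -2530 + 12 \sqrt{12} = -2530 + 12 \cdot 2 \sqrt{3} = -2530 + 24 \sqrt{3}$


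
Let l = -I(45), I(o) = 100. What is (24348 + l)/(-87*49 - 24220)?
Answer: -3464/4069 ≈ -0.85131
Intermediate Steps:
l = -100 (l = -1*100 = -100)
(24348 + l)/(-87*49 - 24220) = (24348 - 100)/(-87*49 - 24220) = 24248/(-4263 - 24220) = 24248/(-28483) = 24248*(-1/28483) = -3464/4069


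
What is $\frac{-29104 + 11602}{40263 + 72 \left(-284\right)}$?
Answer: $- \frac{5834}{6605} \approx -0.88327$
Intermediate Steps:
$\frac{-29104 + 11602}{40263 + 72 \left(-284\right)} = - \frac{17502}{40263 - 20448} = - \frac{17502}{19815} = \left(-17502\right) \frac{1}{19815} = - \frac{5834}{6605}$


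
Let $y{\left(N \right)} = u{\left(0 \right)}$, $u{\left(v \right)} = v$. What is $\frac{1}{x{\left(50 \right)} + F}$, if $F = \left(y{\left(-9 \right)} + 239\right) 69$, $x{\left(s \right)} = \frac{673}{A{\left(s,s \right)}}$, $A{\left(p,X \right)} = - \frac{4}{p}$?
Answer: $\frac{2}{16157} \approx 0.00012379$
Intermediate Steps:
$y{\left(N \right)} = 0$
$x{\left(s \right)} = - \frac{673 s}{4}$ ($x{\left(s \right)} = \frac{673}{\left(-4\right) \frac{1}{s}} = 673 \left(- \frac{s}{4}\right) = - \frac{673 s}{4}$)
$F = 16491$ ($F = \left(0 + 239\right) 69 = 239 \cdot 69 = 16491$)
$\frac{1}{x{\left(50 \right)} + F} = \frac{1}{\left(- \frac{673}{4}\right) 50 + 16491} = \frac{1}{- \frac{16825}{2} + 16491} = \frac{1}{\frac{16157}{2}} = \frac{2}{16157}$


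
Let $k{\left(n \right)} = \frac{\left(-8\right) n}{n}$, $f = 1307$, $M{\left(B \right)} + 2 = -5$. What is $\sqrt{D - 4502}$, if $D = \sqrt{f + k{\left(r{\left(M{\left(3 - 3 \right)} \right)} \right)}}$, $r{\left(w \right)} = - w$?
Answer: $\sqrt{-4502 + \sqrt{1299}} \approx 66.828 i$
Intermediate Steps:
$M{\left(B \right)} = -7$ ($M{\left(B \right)} = -2 - 5 = -7$)
$k{\left(n \right)} = -8$
$D = \sqrt{1299}$ ($D = \sqrt{1307 - 8} = \sqrt{1299} \approx 36.042$)
$\sqrt{D - 4502} = \sqrt{\sqrt{1299} - 4502} = \sqrt{-4502 + \sqrt{1299}}$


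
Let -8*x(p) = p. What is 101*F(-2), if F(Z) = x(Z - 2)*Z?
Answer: -101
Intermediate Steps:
x(p) = -p/8
F(Z) = Z*(¼ - Z/8) (F(Z) = (-(Z - 2)/8)*Z = (-(-2 + Z)/8)*Z = (¼ - Z/8)*Z = Z*(¼ - Z/8))
101*F(-2) = 101*((⅛)*(-2)*(2 - 1*(-2))) = 101*((⅛)*(-2)*(2 + 2)) = 101*((⅛)*(-2)*4) = 101*(-1) = -101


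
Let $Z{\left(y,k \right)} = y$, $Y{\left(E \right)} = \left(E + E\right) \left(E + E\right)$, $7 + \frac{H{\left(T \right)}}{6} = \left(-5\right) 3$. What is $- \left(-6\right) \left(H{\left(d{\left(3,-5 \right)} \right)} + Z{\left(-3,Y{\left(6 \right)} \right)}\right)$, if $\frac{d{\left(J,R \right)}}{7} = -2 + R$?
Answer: $-810$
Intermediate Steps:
$d{\left(J,R \right)} = -14 + 7 R$ ($d{\left(J,R \right)} = 7 \left(-2 + R\right) = -14 + 7 R$)
$H{\left(T \right)} = -132$ ($H{\left(T \right)} = -42 + 6 \left(\left(-5\right) 3\right) = -42 + 6 \left(-15\right) = -42 - 90 = -132$)
$Y{\left(E \right)} = 4 E^{2}$ ($Y{\left(E \right)} = 2 E 2 E = 4 E^{2}$)
$- \left(-6\right) \left(H{\left(d{\left(3,-5 \right)} \right)} + Z{\left(-3,Y{\left(6 \right)} \right)}\right) = - \left(-6\right) \left(-132 - 3\right) = - \left(-6\right) \left(-135\right) = \left(-1\right) 810 = -810$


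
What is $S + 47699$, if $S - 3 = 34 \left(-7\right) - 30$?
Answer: $47434$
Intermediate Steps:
$S = -265$ ($S = 3 + \left(34 \left(-7\right) - 30\right) = 3 - 268 = -265$)
$S + 47699 = -265 + 47699 = 47434$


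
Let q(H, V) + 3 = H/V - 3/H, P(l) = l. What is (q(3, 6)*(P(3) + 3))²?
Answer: 441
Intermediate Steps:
q(H, V) = -3 - 3/H + H/V (q(H, V) = -3 + (H/V - 3/H) = -3 + (-3/H + H/V) = -3 - 3/H + H/V)
(q(3, 6)*(P(3) + 3))² = ((-3 - 3/3 + 3/6)*(3 + 3))² = ((-3 - 3*⅓ + 3*(⅙))*6)² = ((-3 - 1 + ½)*6)² = (-7/2*6)² = (-21)² = 441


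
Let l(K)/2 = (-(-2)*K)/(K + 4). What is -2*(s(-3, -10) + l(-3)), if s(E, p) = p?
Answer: 44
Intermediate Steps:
l(K) = 4*K/(4 + K) (l(K) = 2*((-(-2)*K)/(K + 4)) = 2*((2*K)/(4 + K)) = 2*(2*K/(4 + K)) = 4*K/(4 + K))
-2*(s(-3, -10) + l(-3)) = -2*(-10 + 4*(-3)/(4 - 3)) = -2*(-10 + 4*(-3)/1) = -2*(-10 + 4*(-3)*1) = -2*(-10 - 12) = -2*(-22) = 44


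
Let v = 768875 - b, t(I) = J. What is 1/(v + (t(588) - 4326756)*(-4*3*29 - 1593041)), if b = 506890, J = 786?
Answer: 1/6892953274315 ≈ 1.4508e-13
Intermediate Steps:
t(I) = 786
v = 261985 (v = 768875 - 1*506890 = 768875 - 506890 = 261985)
1/(v + (t(588) - 4326756)*(-4*3*29 - 1593041)) = 1/(261985 + (786 - 4326756)*(-4*3*29 - 1593041)) = 1/(261985 - 4325970*(-12*29 - 1593041)) = 1/(261985 - 4325970*(-348 - 1593041)) = 1/(261985 - 4325970*(-1593389)) = 1/(261985 + 6892953012330) = 1/6892953274315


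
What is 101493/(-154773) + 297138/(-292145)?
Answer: -8404401351/5024017565 ≈ -1.6728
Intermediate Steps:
101493/(-154773) + 297138/(-292145) = 101493*(-1/154773) + 297138*(-1/292145) = -11277/17197 - 297138/292145 = -8404401351/5024017565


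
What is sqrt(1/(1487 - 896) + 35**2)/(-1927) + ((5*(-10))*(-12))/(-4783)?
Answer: -600/4783 - 2*sqrt(106967454)/1138857 ≈ -0.14361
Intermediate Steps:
sqrt(1/(1487 - 896) + 35**2)/(-1927) + ((5*(-10))*(-12))/(-4783) = sqrt(1/591 + 1225)*(-1/1927) - 50*(-12)*(-1/4783) = sqrt(1/591 + 1225)*(-1/1927) + 600*(-1/4783) = sqrt(723976/591)*(-1/1927) - 600/4783 = (2*sqrt(106967454)/591)*(-1/1927) - 600/4783 = -2*sqrt(106967454)/1138857 - 600/4783 = -600/4783 - 2*sqrt(106967454)/1138857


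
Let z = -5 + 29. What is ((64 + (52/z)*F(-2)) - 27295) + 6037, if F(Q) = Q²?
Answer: -63556/3 ≈ -21185.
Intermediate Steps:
z = 24
((64 + (52/z)*F(-2)) - 27295) + 6037 = ((64 + (52/24)*(-2)²) - 27295) + 6037 = ((64 + (52*(1/24))*4) - 27295) + 6037 = ((64 + (13/6)*4) - 27295) + 6037 = ((64 + 26/3) - 27295) + 6037 = (218/3 - 27295) + 6037 = -81667/3 + 6037 = -63556/3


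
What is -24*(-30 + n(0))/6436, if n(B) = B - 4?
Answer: 204/1609 ≈ 0.12679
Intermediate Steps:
n(B) = -4 + B
-24*(-30 + n(0))/6436 = -24*(-30 + (-4 + 0))/6436 = -24*(-30 - 4)*(1/6436) = -24*(-34)*(1/6436) = 816*(1/6436) = 204/1609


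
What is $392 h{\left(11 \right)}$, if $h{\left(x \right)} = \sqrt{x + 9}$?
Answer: $784 \sqrt{5} \approx 1753.1$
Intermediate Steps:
$h{\left(x \right)} = \sqrt{9 + x}$
$392 h{\left(11 \right)} = 392 \sqrt{9 + 11} = 392 \sqrt{20} = 392 \cdot 2 \sqrt{5} = 784 \sqrt{5}$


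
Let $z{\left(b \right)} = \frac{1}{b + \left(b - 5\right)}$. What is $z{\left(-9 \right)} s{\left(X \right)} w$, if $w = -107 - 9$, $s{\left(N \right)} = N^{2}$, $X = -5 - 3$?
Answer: $\frac{7424}{23} \approx 322.78$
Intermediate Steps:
$X = -8$
$z{\left(b \right)} = \frac{1}{-5 + 2 b}$ ($z{\left(b \right)} = \frac{1}{b + \left(b - 5\right)} = \frac{1}{b + \left(-5 + b\right)} = \frac{1}{-5 + 2 b}$)
$w = -116$ ($w = -107 - 9 = -116$)
$z{\left(-9 \right)} s{\left(X \right)} w = \frac{\left(-8\right)^{2}}{-5 + 2 \left(-9\right)} \left(-116\right) = \frac{1}{-5 - 18} \cdot 64 \left(-116\right) = \frac{1}{-23} \cdot 64 \left(-116\right) = \left(- \frac{1}{23}\right) 64 \left(-116\right) = \left(- \frac{64}{23}\right) \left(-116\right) = \frac{7424}{23}$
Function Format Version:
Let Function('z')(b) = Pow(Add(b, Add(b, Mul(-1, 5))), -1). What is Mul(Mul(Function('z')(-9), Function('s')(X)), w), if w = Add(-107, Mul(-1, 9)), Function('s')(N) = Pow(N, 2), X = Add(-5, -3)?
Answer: Rational(7424, 23) ≈ 322.78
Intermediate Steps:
X = -8
Function('z')(b) = Pow(Add(-5, Mul(2, b)), -1) (Function('z')(b) = Pow(Add(b, Add(b, -5)), -1) = Pow(Add(b, Add(-5, b)), -1) = Pow(Add(-5, Mul(2, b)), -1))
w = -116 (w = Add(-107, -9) = -116)
Mul(Mul(Function('z')(-9), Function('s')(X)), w) = Mul(Mul(Pow(Add(-5, Mul(2, -9)), -1), Pow(-8, 2)), -116) = Mul(Mul(Pow(Add(-5, -18), -1), 64), -116) = Mul(Mul(Pow(-23, -1), 64), -116) = Mul(Mul(Rational(-1, 23), 64), -116) = Mul(Rational(-64, 23), -116) = Rational(7424, 23)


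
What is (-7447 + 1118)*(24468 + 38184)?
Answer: -396524508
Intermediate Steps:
(-7447 + 1118)*(24468 + 38184) = -6329*62652 = -396524508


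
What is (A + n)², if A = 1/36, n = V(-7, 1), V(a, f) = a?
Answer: 63001/1296 ≈ 48.612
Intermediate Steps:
n = -7
A = 1/36 ≈ 0.027778
(A + n)² = (1/36 - 7)² = (-251/36)² = 63001/1296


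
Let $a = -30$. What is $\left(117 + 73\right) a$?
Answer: $-5700$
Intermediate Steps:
$\left(117 + 73\right) a = \left(117 + 73\right) \left(-30\right) = 190 \left(-30\right) = -5700$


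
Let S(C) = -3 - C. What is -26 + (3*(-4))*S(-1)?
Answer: -2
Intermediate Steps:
-26 + (3*(-4))*S(-1) = -26 + (3*(-4))*(-3 - 1*(-1)) = -26 - 12*(-3 + 1) = -26 - 12*(-2) = -26 + 24 = -2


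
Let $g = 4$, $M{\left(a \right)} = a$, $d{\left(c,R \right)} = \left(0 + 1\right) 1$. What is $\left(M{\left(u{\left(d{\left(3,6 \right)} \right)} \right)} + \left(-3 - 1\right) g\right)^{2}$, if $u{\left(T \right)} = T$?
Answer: $225$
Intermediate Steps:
$d{\left(c,R \right)} = 1$ ($d{\left(c,R \right)} = 1 \cdot 1 = 1$)
$\left(M{\left(u{\left(d{\left(3,6 \right)} \right)} \right)} + \left(-3 - 1\right) g\right)^{2} = \left(1 + \left(-3 - 1\right) 4\right)^{2} = \left(1 - 16\right)^{2} = \left(-15\right)^{2} = 225$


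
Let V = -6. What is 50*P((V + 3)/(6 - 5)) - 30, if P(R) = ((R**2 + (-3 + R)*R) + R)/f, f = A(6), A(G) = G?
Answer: 170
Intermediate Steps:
f = 6
P(R) = R/6 + R**2/6 + R*(-3 + R)/6 (P(R) = ((R**2 + (-3 + R)*R) + R)/6 = ((R**2 + R*(-3 + R)) + R)*(1/6) = (R + R**2 + R*(-3 + R))*(1/6) = R/6 + R**2/6 + R*(-3 + R)/6)
50*P((V + 3)/(6 - 5)) - 30 = 50*(((-6 + 3)/(6 - 5))*(-1 + (-6 + 3)/(6 - 5))/3) - 30 = 50*((-3/1)*(-1 - 3/1)/3) - 30 = 50*((-3*1)*(-1 - 3*1)/3) - 30 = 50*((1/3)*(-3)*(-1 - 3)) - 30 = 50*((1/3)*(-3)*(-4)) - 30 = 50*4 - 30 = 200 - 30 = 170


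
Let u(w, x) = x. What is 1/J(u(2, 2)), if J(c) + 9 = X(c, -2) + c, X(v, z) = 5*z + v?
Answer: -1/15 ≈ -0.066667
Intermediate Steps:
X(v, z) = v + 5*z
J(c) = -19 + 2*c (J(c) = -9 + ((c + 5*(-2)) + c) = -9 + ((c - 10) + c) = -9 + ((-10 + c) + c) = -9 + (-10 + 2*c) = -19 + 2*c)
1/J(u(2, 2)) = 1/(-19 + 2*2) = 1/(-19 + 4) = 1/(-15) = -1/15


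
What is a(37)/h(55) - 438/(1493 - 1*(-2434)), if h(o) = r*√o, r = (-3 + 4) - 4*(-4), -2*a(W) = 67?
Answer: -146/1309 - 67*√55/1870 ≈ -0.37725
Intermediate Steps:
a(W) = -67/2 (a(W) = -½*67 = -67/2)
r = 17 (r = 1 + 16 = 17)
h(o) = 17*√o
a(37)/h(55) - 438/(1493 - 1*(-2434)) = -67*√55/935/2 - 438/(1493 - 1*(-2434)) = -67*√55/1870 - 438/(1493 + 2434) = -67*√55/1870 - 438/3927 = -67*√55/1870 - 438*1/3927 = -67*√55/1870 - 146/1309 = -146/1309 - 67*√55/1870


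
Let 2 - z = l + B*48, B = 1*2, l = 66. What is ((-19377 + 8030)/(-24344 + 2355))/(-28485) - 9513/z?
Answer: 238341165545/4008682656 ≈ 59.456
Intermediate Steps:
B = 2
z = -160 (z = 2 - (66 + 2*48) = 2 - (66 + 96) = 2 - 1*162 = 2 - 162 = -160)
((-19377 + 8030)/(-24344 + 2355))/(-28485) - 9513/z = ((-19377 + 8030)/(-24344 + 2355))/(-28485) - 9513/(-160) = -11347/(-21989)*(-1/28485) - 9513*(-1/160) = -11347*(-1/21989)*(-1/28485) + 9513/160 = (11347/21989)*(-1/28485) + 9513/160 = -11347/626356665 + 9513/160 = 238341165545/4008682656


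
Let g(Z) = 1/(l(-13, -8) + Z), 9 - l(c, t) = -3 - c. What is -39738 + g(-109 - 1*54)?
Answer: -6517033/164 ≈ -39738.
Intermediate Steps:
l(c, t) = 12 + c (l(c, t) = 9 - (-3 - c) = 9 + (3 + c) = 12 + c)
g(Z) = 1/(-1 + Z) (g(Z) = 1/((12 - 13) + Z) = 1/(-1 + Z))
-39738 + g(-109 - 1*54) = -39738 + 1/(-1 + (-109 - 1*54)) = -39738 + 1/(-1 + (-109 - 54)) = -39738 + 1/(-1 - 163) = -39738 + 1/(-164) = -39738 - 1/164 = -6517033/164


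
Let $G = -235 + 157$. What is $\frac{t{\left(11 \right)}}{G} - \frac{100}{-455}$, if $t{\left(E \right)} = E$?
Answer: $\frac{43}{546} \approx 0.078755$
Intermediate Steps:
$G = -78$
$\frac{t{\left(11 \right)}}{G} - \frac{100}{-455} = \frac{11}{-78} - \frac{100}{-455} = 11 \left(- \frac{1}{78}\right) - - \frac{20}{91} = - \frac{11}{78} + \frac{20}{91} = \frac{43}{546}$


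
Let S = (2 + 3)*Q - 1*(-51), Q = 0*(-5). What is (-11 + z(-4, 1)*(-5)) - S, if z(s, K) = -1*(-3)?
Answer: -77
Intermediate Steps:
z(s, K) = 3
Q = 0
S = 51 (S = (2 + 3)*0 - 1*(-51) = 5*0 + 51 = 0 + 51 = 51)
(-11 + z(-4, 1)*(-5)) - S = (-11 + 3*(-5)) - 1*51 = (-11 - 15) - 51 = -26 - 51 = -77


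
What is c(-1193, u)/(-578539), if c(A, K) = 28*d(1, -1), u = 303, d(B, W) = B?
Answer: -28/578539 ≈ -4.8398e-5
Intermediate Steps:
c(A, K) = 28 (c(A, K) = 28*1 = 28)
c(-1193, u)/(-578539) = 28/(-578539) = 28*(-1/578539) = -28/578539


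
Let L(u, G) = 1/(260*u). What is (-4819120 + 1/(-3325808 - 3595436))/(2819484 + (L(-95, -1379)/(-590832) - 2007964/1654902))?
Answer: -5947902652072531786516400/3479890341852588912445309 ≈ -1.7092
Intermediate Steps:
L(u, G) = 1/(260*u)
(-4819120 + 1/(-3325808 - 3595436))/(2819484 + (L(-95, -1379)/(-590832) - 2007964/1654902)) = (-4819120 + 1/(-3325808 - 3595436))/(2819484 + (((1/260)/(-95))/(-590832) - 2007964/1654902)) = (-4819120 + 1/(-6921244))/(2819484 + (((1/260)*(-1/95))*(-1/590832) - 2007964*1/1654902)) = (-4819120 - 1/6921244)/(2819484 + (-1/24700*(-1/590832) - 1003982/827451)) = -33354305385281/(6921244*(2819484 + (1/14593550400 - 1003982/827451))) = -33354305385281/(6921244*(2819484 - 180884715023029/149079603358400)) = -33354305385281/(6921244*420327375510640042571/149079603358400) = -33354305385281/6921244*149079603358400/420327375510640042571 = -5947902652072531786516400/3479890341852588912445309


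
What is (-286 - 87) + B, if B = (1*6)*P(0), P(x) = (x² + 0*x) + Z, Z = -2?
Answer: -385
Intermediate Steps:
P(x) = -2 + x² (P(x) = (x² + 0*x) - 2 = (x² + 0) - 2 = x² - 2 = -2 + x²)
B = -12 (B = (1*6)*(-2 + 0²) = 6*(-2 + 0) = 6*(-2) = -12)
(-286 - 87) + B = (-286 - 87) - 12 = -373 - 12 = -385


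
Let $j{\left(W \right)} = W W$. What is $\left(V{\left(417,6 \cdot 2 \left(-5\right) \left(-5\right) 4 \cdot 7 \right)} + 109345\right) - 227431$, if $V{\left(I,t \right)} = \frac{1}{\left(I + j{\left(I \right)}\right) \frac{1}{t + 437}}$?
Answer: $- \frac{20583089479}{174306} \approx -1.1809 \cdot 10^{5}$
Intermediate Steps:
$j{\left(W \right)} = W^{2}$
$V{\left(I,t \right)} = \frac{437 + t}{I + I^{2}}$ ($V{\left(I,t \right)} = \frac{1}{\left(I + I^{2}\right) \frac{1}{t + 437}} = \frac{1}{\left(I + I^{2}\right) \frac{1}{437 + t}} = \frac{1}{\frac{1}{437 + t} \left(I + I^{2}\right)} = \frac{437 + t}{I + I^{2}}$)
$\left(V{\left(417,6 \cdot 2 \left(-5\right) \left(-5\right) 4 \cdot 7 \right)} + 109345\right) - 227431 = \left(\frac{437 + 6 \cdot 2 \left(-5\right) \left(-5\right) 4 \cdot 7}{417 \left(1 + 417\right)} + 109345\right) - 227431 = \left(\frac{437 + 6 \cdot 2 \cdot 25 \cdot 4 \cdot 7}{417 \cdot 418} + 109345\right) - 227431 = \left(\frac{1}{417} \cdot \frac{1}{418} \left(437 + 6 \cdot 2 \cdot 100 \cdot 7\right) + 109345\right) - 227431 = \left(\frac{1}{417} \cdot \frac{1}{418} \left(437 + 6 \cdot 200 \cdot 7\right) + 109345\right) - 227431 = \left(\frac{1}{417} \cdot \frac{1}{418} \left(437 + 1200 \cdot 7\right) + 109345\right) - 227431 = \left(\frac{1}{417} \cdot \frac{1}{418} \left(437 + 8400\right) + 109345\right) - 227431 = \left(\frac{1}{417} \cdot \frac{1}{418} \cdot 8837 + 109345\right) - 227431 = \left(\frac{8837}{174306} + 109345\right) - 227431 = \frac{19059498407}{174306} - 227431 = - \frac{20583089479}{174306}$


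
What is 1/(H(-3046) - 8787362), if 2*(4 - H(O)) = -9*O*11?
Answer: -1/8938135 ≈ -1.1188e-7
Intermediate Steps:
H(O) = 4 + 99*O/2 (H(O) = 4 - (-9*O)*11/2 = 4 - (-99)*O/2 = 4 + 99*O/2)
1/(H(-3046) - 8787362) = 1/((4 + (99/2)*(-3046)) - 8787362) = 1/((4 - 150777) - 8787362) = 1/(-150773 - 8787362) = 1/(-8938135) = -1/8938135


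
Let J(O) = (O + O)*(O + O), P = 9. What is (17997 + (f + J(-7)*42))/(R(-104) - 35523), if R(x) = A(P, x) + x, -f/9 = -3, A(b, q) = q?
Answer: -26256/35731 ≈ -0.73482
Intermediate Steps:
f = 27 (f = -9*(-3) = 27)
R(x) = 2*x (R(x) = x + x = 2*x)
J(O) = 4*O² (J(O) = (2*O)*(2*O) = 4*O²)
(17997 + (f + J(-7)*42))/(R(-104) - 35523) = (17997 + (27 + (4*(-7)²)*42))/(2*(-104) - 35523) = (17997 + (27 + (4*49)*42))/(-208 - 35523) = (17997 + (27 + 196*42))/(-35731) = (17997 + (27 + 8232))*(-1/35731) = (17997 + 8259)*(-1/35731) = 26256*(-1/35731) = -26256/35731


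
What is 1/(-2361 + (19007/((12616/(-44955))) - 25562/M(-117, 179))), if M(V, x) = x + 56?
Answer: -35720/2507473669 ≈ -1.4245e-5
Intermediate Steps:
M(V, x) = 56 + x
1/(-2361 + (19007/((12616/(-44955))) - 25562/M(-117, 179))) = 1/(-2361 + (19007/((12616/(-44955))) - 25562/(56 + 179))) = 1/(-2361 + (19007/((12616*(-1/44955))) - 25562/235)) = 1/(-2361 + (19007/(-12616/44955) - 25562*1/235)) = 1/(-2361 + (19007*(-44955/12616) - 25562/235)) = 1/(-2361 + (-10294695/152 - 25562/235)) = 1/(-2361 - 2423138749/35720) = 1/(-2507473669/35720) = -35720/2507473669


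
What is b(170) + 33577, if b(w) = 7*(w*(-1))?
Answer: 32387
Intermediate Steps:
b(w) = -7*w (b(w) = 7*(-w) = -7*w)
b(170) + 33577 = -7*170 + 33577 = -1190 + 33577 = 32387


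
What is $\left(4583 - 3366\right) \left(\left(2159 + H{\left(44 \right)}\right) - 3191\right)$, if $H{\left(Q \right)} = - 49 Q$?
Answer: $-3879796$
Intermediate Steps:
$\left(4583 - 3366\right) \left(\left(2159 + H{\left(44 \right)}\right) - 3191\right) = \left(4583 - 3366\right) \left(\left(2159 - 2156\right) - 3191\right) = 1217 \left(\left(2159 - 2156\right) - 3191\right) = 1217 \left(3 - 3191\right) = 1217 \left(-3188\right) = -3879796$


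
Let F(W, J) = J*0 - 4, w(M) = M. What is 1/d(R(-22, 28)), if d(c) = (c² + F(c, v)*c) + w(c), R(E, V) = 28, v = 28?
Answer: 1/700 ≈ 0.0014286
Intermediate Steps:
F(W, J) = -4 (F(W, J) = 0 - 4 = -4)
d(c) = c² - 3*c (d(c) = (c² - 4*c) + c = c² - 3*c)
1/d(R(-22, 28)) = 1/(28*(-3 + 28)) = 1/(28*25) = 1/700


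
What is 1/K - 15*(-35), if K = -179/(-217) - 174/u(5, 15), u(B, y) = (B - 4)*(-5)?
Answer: 20293910/38653 ≈ 525.03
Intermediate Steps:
u(B, y) = 20 - 5*B (u(B, y) = (-4 + B)*(-5) = 20 - 5*B)
K = 38653/1085 (K = -179/(-217) - 174/(20 - 5*5) = -179*(-1/217) - 174/(20 - 25) = 179/217 - 174/(-5) = 179/217 - 174*(-⅕) = 179/217 + 174/5 = 38653/1085 ≈ 35.625)
1/K - 15*(-35) = 1/(38653/1085) - 15*(-35) = 1085/38653 - 1*(-525) = 1085/38653 + 525 = 20293910/38653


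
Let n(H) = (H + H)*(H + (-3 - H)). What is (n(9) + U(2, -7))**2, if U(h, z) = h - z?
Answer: 2025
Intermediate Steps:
n(H) = -6*H (n(H) = (2*H)*(-3) = -6*H)
(n(9) + U(2, -7))**2 = (-6*9 + (2 - 1*(-7)))**2 = (-54 + (2 + 7))**2 = (-54 + 9)**2 = (-45)**2 = 2025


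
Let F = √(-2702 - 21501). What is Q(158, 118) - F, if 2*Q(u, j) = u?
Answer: 79 - I*√24203 ≈ 79.0 - 155.57*I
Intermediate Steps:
Q(u, j) = u/2
F = I*√24203 (F = √(-24203) = I*√24203 ≈ 155.57*I)
Q(158, 118) - F = (½)*158 - I*√24203 = 79 - I*√24203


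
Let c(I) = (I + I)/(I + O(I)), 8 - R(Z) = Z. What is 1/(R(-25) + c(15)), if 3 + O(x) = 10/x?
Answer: 19/672 ≈ 0.028274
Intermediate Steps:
O(x) = -3 + 10/x
R(Z) = 8 - Z
c(I) = 2*I/(-3 + I + 10/I) (c(I) = (I + I)/(I + (-3 + 10/I)) = (2*I)/(-3 + I + 10/I) = 2*I/(-3 + I + 10/I))
1/(R(-25) + c(15)) = 1/((8 - 1*(-25)) + 2*15**2/(10 + 15*(-3 + 15))) = 1/((8 + 25) + 2*225/(10 + 15*12)) = 1/(33 + 2*225/(10 + 180)) = 1/(33 + 2*225/190) = 1/(33 + 2*225*(1/190)) = 1/(33 + 45/19) = 1/(672/19) = 19/672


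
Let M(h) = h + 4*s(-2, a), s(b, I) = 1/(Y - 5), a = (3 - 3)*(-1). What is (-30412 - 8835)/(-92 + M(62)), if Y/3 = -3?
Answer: 274729/212 ≈ 1295.9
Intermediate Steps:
Y = -9 (Y = 3*(-3) = -9)
a = 0 (a = 0*(-1) = 0)
s(b, I) = -1/14 (s(b, I) = 1/(-9 - 5) = 1/(-14) = -1/14)
M(h) = -2/7 + h (M(h) = h + 4*(-1/14) = h - 2/7 = -2/7 + h)
(-30412 - 8835)/(-92 + M(62)) = (-30412 - 8835)/(-92 + (-2/7 + 62)) = -39247/(-92 + 432/7) = -39247/(-212/7) = -39247*(-7/212) = 274729/212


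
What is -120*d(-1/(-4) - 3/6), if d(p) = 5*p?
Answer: 150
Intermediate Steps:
-120*d(-1/(-4) - 3/6) = -600*(-1/(-4) - 3/6) = -600*(-1*(-1/4) - 3*1/6) = -600*(1/4 - 1/2) = -600*(-1)/4 = -120*(-5/4) = 150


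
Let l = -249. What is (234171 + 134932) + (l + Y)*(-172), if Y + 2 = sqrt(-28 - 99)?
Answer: 412275 - 172*I*sqrt(127) ≈ 4.1228e+5 - 1938.3*I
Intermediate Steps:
Y = -2 + I*sqrt(127) (Y = -2 + sqrt(-28 - 99) = -2 + sqrt(-127) = -2 + I*sqrt(127) ≈ -2.0 + 11.269*I)
(234171 + 134932) + (l + Y)*(-172) = (234171 + 134932) + (-249 + (-2 + I*sqrt(127)))*(-172) = 369103 + (-251 + I*sqrt(127))*(-172) = 369103 + (43172 - 172*I*sqrt(127)) = 412275 - 172*I*sqrt(127)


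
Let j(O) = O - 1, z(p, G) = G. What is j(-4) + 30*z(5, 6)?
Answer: 175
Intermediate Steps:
j(O) = -1 + O
j(-4) + 30*z(5, 6) = (-1 - 4) + 30*6 = -5 + 180 = 175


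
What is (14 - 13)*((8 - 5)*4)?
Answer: 12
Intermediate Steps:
(14 - 13)*((8 - 5)*4) = 1*(3*4) = 1*12 = 12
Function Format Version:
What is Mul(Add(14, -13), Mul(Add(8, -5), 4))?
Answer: 12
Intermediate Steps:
Mul(Add(14, -13), Mul(Add(8, -5), 4)) = Mul(1, Mul(3, 4)) = Mul(1, 12) = 12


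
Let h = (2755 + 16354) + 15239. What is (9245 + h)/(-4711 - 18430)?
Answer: -43593/23141 ≈ -1.8838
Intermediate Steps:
h = 34348 (h = 19109 + 15239 = 34348)
(9245 + h)/(-4711 - 18430) = (9245 + 34348)/(-4711 - 18430) = 43593/(-23141) = 43593*(-1/23141) = -43593/23141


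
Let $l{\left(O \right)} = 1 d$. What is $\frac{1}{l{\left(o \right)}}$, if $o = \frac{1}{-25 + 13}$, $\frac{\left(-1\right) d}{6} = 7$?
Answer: $- \frac{1}{42} \approx -0.02381$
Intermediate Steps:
$d = -42$ ($d = \left(-6\right) 7 = -42$)
$o = - \frac{1}{12}$ ($o = \frac{1}{-12} = - \frac{1}{12} \approx -0.083333$)
$l{\left(O \right)} = -42$ ($l{\left(O \right)} = 1 \left(-42\right) = -42$)
$\frac{1}{l{\left(o \right)}} = \frac{1}{-42} = - \frac{1}{42}$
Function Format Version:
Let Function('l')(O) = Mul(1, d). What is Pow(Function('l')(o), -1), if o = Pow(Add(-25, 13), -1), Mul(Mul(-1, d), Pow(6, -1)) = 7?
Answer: Rational(-1, 42) ≈ -0.023810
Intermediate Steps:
d = -42 (d = Mul(-6, 7) = -42)
o = Rational(-1, 12) (o = Pow(-12, -1) = Rational(-1, 12) ≈ -0.083333)
Function('l')(O) = -42 (Function('l')(O) = Mul(1, -42) = -42)
Pow(Function('l')(o), -1) = Pow(-42, -1) = Rational(-1, 42)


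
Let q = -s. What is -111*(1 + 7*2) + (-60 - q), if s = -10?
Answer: -1735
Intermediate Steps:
q = 10 (q = -1*(-10) = 10)
-111*(1 + 7*2) + (-60 - q) = -111*(1 + 7*2) + (-60 - 1*10) = -111*(1 + 14) + (-60 - 10) = -111*15 - 70 = -1665 - 70 = -1735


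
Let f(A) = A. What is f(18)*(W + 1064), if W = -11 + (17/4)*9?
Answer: 39285/2 ≈ 19643.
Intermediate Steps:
W = 109/4 (W = -11 + (17*(1/4))*9 = -11 + (17/4)*9 = -11 + 153/4 = 109/4 ≈ 27.250)
f(18)*(W + 1064) = 18*(109/4 + 1064) = 18*(4365/4) = 39285/2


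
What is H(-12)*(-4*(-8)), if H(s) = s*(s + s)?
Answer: 9216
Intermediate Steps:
H(s) = 2*s² (H(s) = s*(2*s) = 2*s²)
H(-12)*(-4*(-8)) = (2*(-12)²)*(-4*(-8)) = (2*144)*32 = 288*32 = 9216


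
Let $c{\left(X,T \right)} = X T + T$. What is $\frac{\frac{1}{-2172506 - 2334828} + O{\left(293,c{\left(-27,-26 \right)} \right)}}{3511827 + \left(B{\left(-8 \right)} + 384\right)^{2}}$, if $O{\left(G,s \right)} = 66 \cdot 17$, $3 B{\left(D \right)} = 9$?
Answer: $\frac{5057228747}{16504036145064} \approx 0.00030642$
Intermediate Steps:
$c{\left(X,T \right)} = T + T X$ ($c{\left(X,T \right)} = T X + T = T + T X$)
$B{\left(D \right)} = 3$ ($B{\left(D \right)} = \frac{1}{3} \cdot 9 = 3$)
$O{\left(G,s \right)} = 1122$
$\frac{\frac{1}{-2172506 - 2334828} + O{\left(293,c{\left(-27,-26 \right)} \right)}}{3511827 + \left(B{\left(-8 \right)} + 384\right)^{2}} = \frac{\frac{1}{-2172506 - 2334828} + 1122}{3511827 + \left(3 + 384\right)^{2}} = \frac{\frac{1}{-4507334} + 1122}{3511827 + 387^{2}} = \frac{- \frac{1}{4507334} + 1122}{3511827 + 149769} = \frac{5057228747}{4507334 \cdot 3661596} = \frac{5057228747}{4507334} \cdot \frac{1}{3661596} = \frac{5057228747}{16504036145064}$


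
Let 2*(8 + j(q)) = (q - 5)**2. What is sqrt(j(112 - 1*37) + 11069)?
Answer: sqrt(13511) ≈ 116.24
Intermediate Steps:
j(q) = -8 + (-5 + q)**2/2 (j(q) = -8 + (q - 5)**2/2 = -8 + (-5 + q)**2/2)
sqrt(j(112 - 1*37) + 11069) = sqrt((-8 + (-5 + (112 - 1*37))**2/2) + 11069) = sqrt((-8 + (-5 + (112 - 37))**2/2) + 11069) = sqrt((-8 + (-5 + 75)**2/2) + 11069) = sqrt((-8 + (1/2)*70**2) + 11069) = sqrt((-8 + (1/2)*4900) + 11069) = sqrt((-8 + 2450) + 11069) = sqrt(2442 + 11069) = sqrt(13511)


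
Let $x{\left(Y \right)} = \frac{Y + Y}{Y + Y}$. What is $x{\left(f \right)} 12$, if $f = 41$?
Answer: $12$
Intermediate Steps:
$x{\left(Y \right)} = 1$ ($x{\left(Y \right)} = \frac{2 Y}{2 Y} = 2 Y \frac{1}{2 Y} = 1$)
$x{\left(f \right)} 12 = 1 \cdot 12 = 12$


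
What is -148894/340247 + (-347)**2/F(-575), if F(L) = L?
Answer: -41054415073/195642025 ≈ -209.84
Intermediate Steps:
-148894/340247 + (-347)**2/F(-575) = -148894/340247 + (-347)**2/(-575) = -148894*1/340247 + 120409*(-1/575) = -148894/340247 - 120409/575 = -41054415073/195642025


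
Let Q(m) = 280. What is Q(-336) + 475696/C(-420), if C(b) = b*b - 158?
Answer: 24911728/88121 ≈ 282.70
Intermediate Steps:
C(b) = -158 + b² (C(b) = b² - 158 = -158 + b²)
Q(-336) + 475696/C(-420) = 280 + 475696/(-158 + (-420)²) = 280 + 475696/(-158 + 176400) = 280 + 475696/176242 = 280 + 475696*(1/176242) = 280 + 237848/88121 = 24911728/88121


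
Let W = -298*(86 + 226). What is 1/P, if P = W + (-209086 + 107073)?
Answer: -1/194989 ≈ -5.1285e-6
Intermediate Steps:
W = -92976 (W = -298*312 = -92976)
P = -194989 (P = -92976 + (-209086 + 107073) = -92976 - 102013 = -194989)
1/P = 1/(-194989) = -1/194989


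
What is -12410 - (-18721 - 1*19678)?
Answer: 25989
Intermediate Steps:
-12410 - (-18721 - 1*19678) = -12410 - (-18721 - 19678) = -12410 - 1*(-38399) = -12410 + 38399 = 25989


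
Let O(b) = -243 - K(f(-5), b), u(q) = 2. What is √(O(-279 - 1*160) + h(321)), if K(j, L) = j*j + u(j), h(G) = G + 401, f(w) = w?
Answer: 2*√113 ≈ 21.260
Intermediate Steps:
h(G) = 401 + G
K(j, L) = 2 + j² (K(j, L) = j*j + 2 = j² + 2 = 2 + j²)
O(b) = -270 (O(b) = -243 - (2 + (-5)²) = -243 - (2 + 25) = -243 - 1*27 = -243 - 27 = -270)
√(O(-279 - 1*160) + h(321)) = √(-270 + (401 + 321)) = √(-270 + 722) = √452 = 2*√113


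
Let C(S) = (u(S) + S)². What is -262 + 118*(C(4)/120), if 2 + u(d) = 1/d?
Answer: -82247/320 ≈ -257.02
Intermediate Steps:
u(d) = -2 + 1/d
C(S) = (-2 + S + 1/S)² (C(S) = ((-2 + 1/S) + S)² = (-2 + S + 1/S)²)
-262 + 118*(C(4)/120) = -262 + 118*(((1 + 4*(-2 + 4))²/4²)/120) = -262 + 118*(((1 + 4*2)²/16)*(1/120)) = -262 + 118*(((1 + 8)²/16)*(1/120)) = -262 + 118*(((1/16)*9²)*(1/120)) = -262 + 118*(((1/16)*81)*(1/120)) = -262 + 118*((81/16)*(1/120)) = -262 + 118*(27/640) = -262 + 1593/320 = -82247/320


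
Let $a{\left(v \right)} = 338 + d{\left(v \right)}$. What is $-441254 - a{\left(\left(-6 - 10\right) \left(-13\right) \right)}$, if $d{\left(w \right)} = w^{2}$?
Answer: $-484856$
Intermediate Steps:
$a{\left(v \right)} = 338 + v^{2}$
$-441254 - a{\left(\left(-6 - 10\right) \left(-13\right) \right)} = -441254 - \left(338 + \left(\left(-6 - 10\right) \left(-13\right)\right)^{2}\right) = -441254 - \left(338 + \left(\left(-16\right) \left(-13\right)\right)^{2}\right) = -441254 - \left(338 + 208^{2}\right) = -441254 - \left(338 + 43264\right) = -441254 - 43602 = -484856$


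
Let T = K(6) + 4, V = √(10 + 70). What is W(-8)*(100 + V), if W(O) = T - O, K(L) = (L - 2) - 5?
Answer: 1100 + 44*√5 ≈ 1198.4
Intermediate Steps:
V = 4*√5 (V = √80 = 4*√5 ≈ 8.9443)
K(L) = -7 + L (K(L) = (-2 + L) - 5 = -7 + L)
T = 3 (T = (-7 + 6) + 4 = -1 + 4 = 3)
W(O) = 3 - O
W(-8)*(100 + V) = (3 - 1*(-8))*(100 + 4*√5) = (3 + 8)*(100 + 4*√5) = 11*(100 + 4*√5) = 1100 + 44*√5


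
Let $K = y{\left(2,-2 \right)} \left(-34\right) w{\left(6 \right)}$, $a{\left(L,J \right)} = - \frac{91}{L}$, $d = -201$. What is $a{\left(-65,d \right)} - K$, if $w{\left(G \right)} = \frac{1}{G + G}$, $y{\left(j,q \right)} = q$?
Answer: $- \frac{64}{15} \approx -4.2667$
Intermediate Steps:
$w{\left(G \right)} = \frac{1}{2 G}$
$K = \frac{17}{3}$ ($K = \left(-2\right) \left(-34\right) \frac{1}{2 \cdot 6} = 68 \cdot \frac{1}{2} \cdot \frac{1}{6} = 68 \cdot \frac{1}{12} = \frac{17}{3} \approx 5.6667$)
$a{\left(-65,d \right)} - K = - \frac{91}{-65} - \frac{17}{3} = \left(-91\right) \left(- \frac{1}{65}\right) - \frac{17}{3} = \frac{7}{5} - \frac{17}{3} = - \frac{64}{15}$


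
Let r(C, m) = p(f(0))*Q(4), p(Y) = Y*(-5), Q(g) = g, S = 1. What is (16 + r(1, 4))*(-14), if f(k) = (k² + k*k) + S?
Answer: 56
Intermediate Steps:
f(k) = 1 + 2*k² (f(k) = (k² + k*k) + 1 = (k² + k²) + 1 = 2*k² + 1 = 1 + 2*k²)
p(Y) = -5*Y
r(C, m) = -20 (r(C, m) = -5*(1 + 2*0²)*4 = -5*(1 + 2*0)*4 = -5*(1 + 0)*4 = -5*1*4 = -5*4 = -20)
(16 + r(1, 4))*(-14) = (16 - 20)*(-14) = -4*(-14) = 56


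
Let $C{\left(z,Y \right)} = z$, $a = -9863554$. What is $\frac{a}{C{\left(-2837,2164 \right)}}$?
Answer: $\frac{9863554}{2837} \approx 3476.8$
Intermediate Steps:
$\frac{a}{C{\left(-2837,2164 \right)}} = - \frac{9863554}{-2837} = \left(-9863554\right) \left(- \frac{1}{2837}\right) = \frac{9863554}{2837}$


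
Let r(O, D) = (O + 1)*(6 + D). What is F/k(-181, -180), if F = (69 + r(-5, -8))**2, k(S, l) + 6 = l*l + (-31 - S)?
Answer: 5929/32544 ≈ 0.18218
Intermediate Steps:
k(S, l) = -37 + l**2 - S (k(S, l) = -6 + (l*l + (-31 - S)) = -6 + (l**2 + (-31 - S)) = -6 + (-31 + l**2 - S) = -37 + l**2 - S)
r(O, D) = (1 + O)*(6 + D)
F = 5929 (F = (69 + (6 - 8 + 6*(-5) - 8*(-5)))**2 = (69 + (6 - 8 - 30 + 40))**2 = (69 + 8)**2 = 77**2 = 5929)
F/k(-181, -180) = 5929/(-37 + (-180)**2 - 1*(-181)) = 5929/(-37 + 32400 + 181) = 5929/32544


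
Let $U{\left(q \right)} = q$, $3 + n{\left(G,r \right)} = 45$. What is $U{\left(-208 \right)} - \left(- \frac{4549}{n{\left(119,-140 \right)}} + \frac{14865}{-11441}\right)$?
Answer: $- \frac{47279137}{480522} \approx -98.391$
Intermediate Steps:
$n{\left(G,r \right)} = 42$ ($n{\left(G,r \right)} = -3 + 45 = 42$)
$U{\left(-208 \right)} - \left(- \frac{4549}{n{\left(119,-140 \right)}} + \frac{14865}{-11441}\right) = -208 - \left(- \frac{4549}{42} + \frac{14865}{-11441}\right) = -208 - \left(\left(-4549\right) \frac{1}{42} + 14865 \left(- \frac{1}{11441}\right)\right) = -208 - \left(- \frac{4549}{42} - \frac{14865}{11441}\right) = -208 - - \frac{52669439}{480522} = -208 + \frac{52669439}{480522} = - \frac{47279137}{480522}$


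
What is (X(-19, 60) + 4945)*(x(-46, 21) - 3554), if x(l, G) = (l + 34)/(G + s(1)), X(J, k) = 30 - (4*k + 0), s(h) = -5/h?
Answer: -67326965/4 ≈ -1.6832e+7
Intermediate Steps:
X(J, k) = 30 - 4*k
x(l, G) = (34 + l)/(-5 + G) (x(l, G) = (l + 34)/(G - 5/1) = (34 + l)/(G - 5*1) = (34 + l)/(G - 5) = (34 + l)/(-5 + G))
(X(-19, 60) + 4945)*(x(-46, 21) - 3554) = ((30 - 4*60) + 4945)*((34 - 46)/(-5 + 21) - 3554) = ((30 - 240) + 4945)*(-12/16 - 3554) = (-210 + 4945)*((1/16)*(-12) - 3554) = 4735*(-3/4 - 3554) = 4735*(-14219/4) = -67326965/4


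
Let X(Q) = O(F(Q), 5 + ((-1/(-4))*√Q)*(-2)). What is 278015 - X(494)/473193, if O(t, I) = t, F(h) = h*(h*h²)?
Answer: 72001182599/473193 ≈ 1.5216e+5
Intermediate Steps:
F(h) = h⁴ (F(h) = h*h³ = h⁴)
X(Q) = Q⁴
278015 - X(494)/473193 = 278015 - 494⁴/473193 = 278015 - 59553569296/473193 = 72001182599/473193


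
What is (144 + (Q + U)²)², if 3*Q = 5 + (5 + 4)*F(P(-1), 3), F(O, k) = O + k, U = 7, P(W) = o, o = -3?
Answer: 3888784/81 ≈ 48010.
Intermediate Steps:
P(W) = -3
Q = 5/3 (Q = (5 + (5 + 4)*(-3 + 3))/3 = (5 + 9*0)/3 = (5 + 0)/3 = (⅓)*5 = 5/3 ≈ 1.6667)
(144 + (Q + U)²)² = (144 + (5/3 + 7)²)² = (144 + (26/3)²)² = (144 + 676/9)² = (1972/9)² = 3888784/81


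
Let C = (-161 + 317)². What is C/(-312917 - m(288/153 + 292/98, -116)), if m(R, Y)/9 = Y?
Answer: -24336/311873 ≈ -0.078032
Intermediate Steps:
m(R, Y) = 9*Y
C = 24336 (C = 156² = 24336)
C/(-312917 - m(288/153 + 292/98, -116)) = 24336/(-312917 - 9*(-116)) = 24336/(-312917 - 1*(-1044)) = 24336/(-312917 + 1044) = 24336/(-311873) = 24336*(-1/311873) = -24336/311873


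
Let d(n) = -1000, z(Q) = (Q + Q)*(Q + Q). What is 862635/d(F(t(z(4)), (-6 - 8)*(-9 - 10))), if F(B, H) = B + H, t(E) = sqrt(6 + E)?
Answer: -172527/200 ≈ -862.63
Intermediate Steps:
z(Q) = 4*Q**2 (z(Q) = (2*Q)*(2*Q) = 4*Q**2)
862635/d(F(t(z(4)), (-6 - 8)*(-9 - 10))) = 862635/(-1000) = 862635*(-1/1000) = -172527/200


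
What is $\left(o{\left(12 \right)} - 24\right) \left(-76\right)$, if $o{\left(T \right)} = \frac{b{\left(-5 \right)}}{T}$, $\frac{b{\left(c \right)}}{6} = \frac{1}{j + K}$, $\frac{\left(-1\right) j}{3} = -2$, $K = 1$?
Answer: $\frac{12730}{7} \approx 1818.6$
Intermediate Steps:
$j = 6$ ($j = \left(-3\right) \left(-2\right) = 6$)
$b{\left(c \right)} = \frac{6}{7}$ ($b{\left(c \right)} = \frac{6}{6 + 1} = \frac{6}{7}$)
$o{\left(T \right)} = \frac{6}{7 T}$
$\left(o{\left(12 \right)} - 24\right) \left(-76\right) = \left(\frac{6}{7 \cdot 12} - 24\right) \left(-76\right) = \left(\frac{6}{7} \cdot \frac{1}{12} - 24\right) \left(-76\right) = \left(\frac{1}{14} - 24\right) \left(-76\right) = \left(- \frac{335}{14}\right) \left(-76\right) = \frac{12730}{7}$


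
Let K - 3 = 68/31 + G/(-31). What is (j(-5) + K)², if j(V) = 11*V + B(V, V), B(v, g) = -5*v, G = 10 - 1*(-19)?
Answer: 636804/961 ≈ 662.65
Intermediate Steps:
G = 29 (G = 10 + 19 = 29)
j(V) = 6*V (j(V) = 11*V - 5*V = 6*V)
K = 132/31 (K = 3 + (68/31 + 29/(-31)) = 3 + (68*(1/31) + 29*(-1/31)) = 3 + (68/31 - 29/31) = 3 + 39/31 = 132/31 ≈ 4.2581)
(j(-5) + K)² = (6*(-5) + 132/31)² = (-30 + 132/31)² = (-798/31)² = 636804/961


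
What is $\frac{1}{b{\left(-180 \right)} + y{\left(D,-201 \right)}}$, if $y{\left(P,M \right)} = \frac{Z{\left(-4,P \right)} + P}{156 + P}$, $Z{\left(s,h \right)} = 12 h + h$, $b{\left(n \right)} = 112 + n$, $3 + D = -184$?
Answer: $\frac{31}{510} \approx 0.060784$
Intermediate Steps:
$D = -187$ ($D = -3 - 184 = -187$)
$Z{\left(s,h \right)} = 13 h$
$y{\left(P,M \right)} = \frac{14 P}{156 + P}$ ($y{\left(P,M \right)} = \frac{13 P + P}{156 + P} = \frac{14 P}{156 + P}$)
$\frac{1}{b{\left(-180 \right)} + y{\left(D,-201 \right)}} = \frac{1}{\left(112 - 180\right) + 14 \left(-187\right) \frac{1}{156 - 187}} = \frac{1}{-68 + 14 \left(-187\right) \frac{1}{-31}} = \frac{1}{-68 + 14 \left(-187\right) \left(- \frac{1}{31}\right)} = \frac{1}{-68 + \frac{2618}{31}} = \frac{1}{\frac{510}{31}} = \frac{31}{510}$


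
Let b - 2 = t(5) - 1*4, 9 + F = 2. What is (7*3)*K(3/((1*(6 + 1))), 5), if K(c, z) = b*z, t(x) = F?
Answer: -945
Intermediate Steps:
F = -7 (F = -9 + 2 = -7)
t(x) = -7
b = -9 (b = 2 + (-7 - 1*4) = 2 + (-7 - 4) = 2 - 11 = -9)
K(c, z) = -9*z
(7*3)*K(3/((1*(6 + 1))), 5) = (7*3)*(-9*5) = 21*(-45) = -945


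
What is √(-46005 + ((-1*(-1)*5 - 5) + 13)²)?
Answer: 2*I*√11459 ≈ 214.09*I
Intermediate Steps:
√(-46005 + ((-1*(-1)*5 - 5) + 13)²) = √(-46005 + ((1*5 - 5) + 13)²) = √(-46005 + ((5 - 5) + 13)²) = √(-46005 + (0 + 13)²) = √(-46005 + 13²) = √(-46005 + 169) = √(-45836) = 2*I*√11459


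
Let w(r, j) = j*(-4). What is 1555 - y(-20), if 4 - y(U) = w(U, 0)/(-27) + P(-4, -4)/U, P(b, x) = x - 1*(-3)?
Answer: 31021/20 ≈ 1551.1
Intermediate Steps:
P(b, x) = 3 + x (P(b, x) = x + 3 = 3 + x)
w(r, j) = -4*j
y(U) = 4 + 1/U (y(U) = 4 - (-4*0/(-27) + (3 - 4)/U) = 4 - (0*(-1/27) - 1/U) = 4 - (0 - 1/U) = 4 - (-1)/U = 4 + 1/U)
1555 - y(-20) = 1555 - (4 + 1/(-20)) = 1555 - (4 - 1/20) = 1555 - 1*79/20 = 1555 - 79/20 = 31021/20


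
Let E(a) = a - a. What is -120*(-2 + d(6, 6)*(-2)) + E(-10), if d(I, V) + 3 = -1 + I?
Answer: 720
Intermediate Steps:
d(I, V) = -4 + I (d(I, V) = -3 + (-1 + I) = -4 + I)
E(a) = 0
-120*(-2 + d(6, 6)*(-2)) + E(-10) = -120*(-2 + (-4 + 6)*(-2)) + 0 = -120*(-2 + 2*(-2)) + 0 = -120*(-2 - 4) + 0 = -120*(-6) + 0 = 720 + 0 = 720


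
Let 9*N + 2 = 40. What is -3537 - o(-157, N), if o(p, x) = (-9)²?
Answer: -3618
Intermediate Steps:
N = 38/9 (N = -2/9 + (⅑)*40 = -2/9 + 40/9 = 38/9 ≈ 4.2222)
o(p, x) = 81
-3537 - o(-157, N) = -3537 - 1*81 = -3537 - 81 = -3618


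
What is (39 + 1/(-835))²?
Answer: 1060414096/697225 ≈ 1520.9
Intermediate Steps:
(39 + 1/(-835))² = (39 - 1/835)² = (32564/835)² = 1060414096/697225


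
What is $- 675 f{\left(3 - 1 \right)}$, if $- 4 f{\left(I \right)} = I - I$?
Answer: $0$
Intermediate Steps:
$f{\left(I \right)} = 0$ ($f{\left(I \right)} = - \frac{I - I}{4} = \left(- \frac{1}{4}\right) 0 = 0$)
$- 675 f{\left(3 - 1 \right)} = \left(-675\right) 0 = 0$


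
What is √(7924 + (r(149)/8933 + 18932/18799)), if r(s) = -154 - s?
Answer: √223491990513122117589/167931467 ≈ 89.022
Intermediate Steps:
√(7924 + (r(149)/8933 + 18932/18799)) = √(7924 + ((-154 - 1*149)/8933 + 18932/18799)) = √(7924 + ((-154 - 149)*(1/8933) + 18932*(1/18799))) = √(7924 + (-303*1/8933 + 18932/18799)) = √(7924 + (-303/8933 + 18932/18799)) = √(7924 + 163423459/167931467) = √(1330852367967/167931467) = √223491990513122117589/167931467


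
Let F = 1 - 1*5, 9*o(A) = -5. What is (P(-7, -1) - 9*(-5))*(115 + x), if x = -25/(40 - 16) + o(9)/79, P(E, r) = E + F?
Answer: 11018635/2844 ≈ 3874.3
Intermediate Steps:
o(A) = -5/9 (o(A) = (⅑)*(-5) = -5/9)
F = -4 (F = 1 - 5 = -4)
P(E, r) = -4 + E (P(E, r) = E - 4 = -4 + E)
x = -5965/5688 (x = -25/(40 - 16) - 5/9/79 = -25/24 - 5/9*1/79 = -25*1/24 - 5/711 = -25/24 - 5/711 = -5965/5688 ≈ -1.0487)
(P(-7, -1) - 9*(-5))*(115 + x) = ((-4 - 7) - 9*(-5))*(115 - 5965/5688) = (-11 - 1*(-45))*(648155/5688) = (-11 + 45)*(648155/5688) = 34*(648155/5688) = 11018635/2844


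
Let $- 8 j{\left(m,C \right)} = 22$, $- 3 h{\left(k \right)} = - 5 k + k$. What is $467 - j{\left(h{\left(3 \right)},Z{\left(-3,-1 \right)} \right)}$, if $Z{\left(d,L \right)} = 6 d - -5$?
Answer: $\frac{1879}{4} \approx 469.75$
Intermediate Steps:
$h{\left(k \right)} = \frac{4 k}{3}$ ($h{\left(k \right)} = - \frac{- 5 k + k}{3} = - \frac{\left(-4\right) k}{3} = \frac{4 k}{3}$)
$Z{\left(d,L \right)} = 5 + 6 d$ ($Z{\left(d,L \right)} = 6 d + 5 = 5 + 6 d$)
$j{\left(m,C \right)} = - \frac{11}{4}$ ($j{\left(m,C \right)} = \left(- \frac{1}{8}\right) 22 = - \frac{11}{4}$)
$467 - j{\left(h{\left(3 \right)},Z{\left(-3,-1 \right)} \right)} = 467 - - \frac{11}{4} = 467 + \frac{11}{4} = \frac{1879}{4}$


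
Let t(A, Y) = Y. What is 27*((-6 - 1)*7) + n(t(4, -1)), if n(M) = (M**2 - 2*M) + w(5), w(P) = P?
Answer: -1315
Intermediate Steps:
n(M) = 5 + M**2 - 2*M (n(M) = (M**2 - 2*M) + 5 = 5 + M**2 - 2*M)
27*((-6 - 1)*7) + n(t(4, -1)) = 27*((-6 - 1)*7) + (5 + (-1)**2 - 2*(-1)) = 27*(-7*7) + (5 + 1 + 2) = 27*(-49) + 8 = -1323 + 8 = -1315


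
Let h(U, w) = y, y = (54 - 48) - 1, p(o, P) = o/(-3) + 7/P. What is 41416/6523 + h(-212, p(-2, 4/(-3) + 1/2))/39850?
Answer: 330092043/51988310 ≈ 6.3493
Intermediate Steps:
p(o, P) = 7/P - o/3 (p(o, P) = o*(-⅓) + 7/P = -o/3 + 7/P = 7/P - o/3)
y = 5 (y = 6 - 1 = 5)
h(U, w) = 5
41416/6523 + h(-212, p(-2, 4/(-3) + 1/2))/39850 = 41416/6523 + 5/39850 = 41416*(1/6523) + 5*(1/39850) = 41416/6523 + 1/7970 = 330092043/51988310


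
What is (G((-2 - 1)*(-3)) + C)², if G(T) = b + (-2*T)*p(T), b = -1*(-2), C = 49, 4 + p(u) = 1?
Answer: 11025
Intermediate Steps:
p(u) = -3 (p(u) = -4 + 1 = -3)
b = 2
G(T) = 2 + 6*T (G(T) = 2 - 2*T*(-3) = 2 + 6*T)
(G((-2 - 1)*(-3)) + C)² = ((2 + 6*((-2 - 1)*(-3))) + 49)² = ((2 + 6*(-3*(-3))) + 49)² = ((2 + 6*9) + 49)² = ((2 + 54) + 49)² = (56 + 49)² = 105² = 11025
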